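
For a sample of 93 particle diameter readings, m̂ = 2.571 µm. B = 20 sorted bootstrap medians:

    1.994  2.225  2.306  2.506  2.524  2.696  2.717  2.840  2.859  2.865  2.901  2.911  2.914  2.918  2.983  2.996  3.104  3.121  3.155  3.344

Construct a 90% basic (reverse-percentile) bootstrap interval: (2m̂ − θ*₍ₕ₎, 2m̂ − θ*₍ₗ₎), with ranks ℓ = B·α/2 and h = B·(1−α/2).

(1.987, 3.148)

Percentile endpoints at ranks 1 and 19: θ*₍1₎ = 1.994, θ*₍19₎ = 3.155.
Basic interval reflects these around m̂:
  lower = 2 × 2.571 − 3.155 = 1.987
  upper = 2 × 2.571 − 1.994 = 3.148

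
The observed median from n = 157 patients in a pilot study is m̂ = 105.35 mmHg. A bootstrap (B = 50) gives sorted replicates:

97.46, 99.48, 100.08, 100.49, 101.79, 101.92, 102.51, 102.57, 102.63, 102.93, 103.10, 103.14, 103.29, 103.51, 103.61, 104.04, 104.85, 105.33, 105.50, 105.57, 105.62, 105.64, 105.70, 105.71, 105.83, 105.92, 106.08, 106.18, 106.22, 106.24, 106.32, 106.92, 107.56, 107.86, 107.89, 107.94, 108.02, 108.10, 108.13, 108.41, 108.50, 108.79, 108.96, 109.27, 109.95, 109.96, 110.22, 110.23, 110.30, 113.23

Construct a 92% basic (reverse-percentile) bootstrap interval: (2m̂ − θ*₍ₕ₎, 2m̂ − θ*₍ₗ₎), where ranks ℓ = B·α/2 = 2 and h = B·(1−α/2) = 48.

(100.47, 111.22)

Percentile endpoints at ranks 2 and 48: θ*₍2₎ = 99.48, θ*₍48₎ = 110.23.
Basic interval reflects these around m̂:
  lower = 2 × 105.35 − 110.23 = 100.47
  upper = 2 × 105.35 − 99.48 = 111.22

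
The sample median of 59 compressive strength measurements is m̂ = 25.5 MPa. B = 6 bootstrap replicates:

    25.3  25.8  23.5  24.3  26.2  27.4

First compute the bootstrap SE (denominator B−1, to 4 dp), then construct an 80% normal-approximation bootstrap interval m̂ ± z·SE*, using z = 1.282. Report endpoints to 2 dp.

Mean of replicates = 25.4167; sum of squared deviations = 9.6283; SE* = √(9.6283/5) = 1.3877
Margin = 1.282 × 1.3877 = 1.779
Interval: 25.5 ± 1.779

(23.72, 27.28)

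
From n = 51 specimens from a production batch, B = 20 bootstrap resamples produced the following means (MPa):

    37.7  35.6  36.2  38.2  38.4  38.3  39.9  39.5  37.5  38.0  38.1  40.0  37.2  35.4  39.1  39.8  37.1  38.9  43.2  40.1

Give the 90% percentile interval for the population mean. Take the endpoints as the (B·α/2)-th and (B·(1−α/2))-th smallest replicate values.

(35.4, 40.1)

Sorted replicates: 35.4, 35.6, 36.2, 37.1, 37.2, 37.5, 37.7, 38.0, 38.1, 38.2, 38.3, 38.4, 38.9, 39.1, 39.5, 39.8, 39.9, 40.0, 40.1, 43.2
α = 0.10; lower rank = 20 × 0.050 = 1; upper rank = 20 × 0.950 = 19.
The 1st smallest replicate is 35.4; the 19th is 40.1.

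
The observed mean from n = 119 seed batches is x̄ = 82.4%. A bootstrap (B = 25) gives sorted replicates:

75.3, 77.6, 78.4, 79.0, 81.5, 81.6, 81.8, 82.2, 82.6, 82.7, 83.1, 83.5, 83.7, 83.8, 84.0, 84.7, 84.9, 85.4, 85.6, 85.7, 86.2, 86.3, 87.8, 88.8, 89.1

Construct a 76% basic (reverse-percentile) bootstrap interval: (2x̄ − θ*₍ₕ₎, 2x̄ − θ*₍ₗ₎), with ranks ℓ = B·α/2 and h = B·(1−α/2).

Percentile endpoints at ranks 3 and 22: θ*₍3₎ = 78.4, θ*₍22₎ = 86.3.
Basic interval reflects these around x̄:
  lower = 2 × 82.4 − 86.3 = 78.5
  upper = 2 × 82.4 − 78.4 = 86.4

(78.5, 86.4)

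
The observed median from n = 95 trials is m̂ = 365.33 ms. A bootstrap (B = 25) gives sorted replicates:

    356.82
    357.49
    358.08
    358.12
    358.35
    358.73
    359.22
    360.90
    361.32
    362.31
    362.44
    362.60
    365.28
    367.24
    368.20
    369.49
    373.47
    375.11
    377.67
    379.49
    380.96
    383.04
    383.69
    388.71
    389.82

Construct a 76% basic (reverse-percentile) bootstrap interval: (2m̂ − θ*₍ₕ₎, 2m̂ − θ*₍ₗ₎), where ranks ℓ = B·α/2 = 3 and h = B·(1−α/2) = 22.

Percentile endpoints at ranks 3 and 22: θ*₍3₎ = 358.08, θ*₍22₎ = 383.04.
Basic interval reflects these around m̂:
  lower = 2 × 365.33 − 383.04 = 347.62
  upper = 2 × 365.33 − 358.08 = 372.58

(347.62, 372.58)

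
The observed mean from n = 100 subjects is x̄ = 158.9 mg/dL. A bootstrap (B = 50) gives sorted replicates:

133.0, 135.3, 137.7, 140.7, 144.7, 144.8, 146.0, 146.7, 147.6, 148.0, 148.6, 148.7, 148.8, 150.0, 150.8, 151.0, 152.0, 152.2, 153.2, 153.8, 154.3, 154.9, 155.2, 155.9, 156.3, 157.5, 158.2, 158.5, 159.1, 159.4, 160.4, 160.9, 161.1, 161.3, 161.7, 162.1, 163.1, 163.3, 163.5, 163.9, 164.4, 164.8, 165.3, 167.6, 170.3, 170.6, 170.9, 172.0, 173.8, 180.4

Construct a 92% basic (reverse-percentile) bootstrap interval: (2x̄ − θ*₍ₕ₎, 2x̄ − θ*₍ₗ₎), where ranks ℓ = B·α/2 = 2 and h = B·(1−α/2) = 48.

(145.8, 182.5)

Percentile endpoints at ranks 2 and 48: θ*₍2₎ = 135.3, θ*₍48₎ = 172.0.
Basic interval reflects these around x̄:
  lower = 2 × 158.9 − 172.0 = 145.8
  upper = 2 × 158.9 − 135.3 = 182.5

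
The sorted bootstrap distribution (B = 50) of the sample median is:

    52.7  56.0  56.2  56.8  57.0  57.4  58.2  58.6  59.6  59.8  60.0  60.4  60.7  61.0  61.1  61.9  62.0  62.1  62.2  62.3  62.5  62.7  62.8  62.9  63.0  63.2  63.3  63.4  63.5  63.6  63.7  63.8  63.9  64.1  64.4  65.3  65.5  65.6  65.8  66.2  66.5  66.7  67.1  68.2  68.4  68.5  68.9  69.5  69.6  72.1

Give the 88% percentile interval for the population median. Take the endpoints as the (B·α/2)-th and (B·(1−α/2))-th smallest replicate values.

α = 0.12; lower rank = 50 × 0.060 = 3; upper rank = 50 × 0.940 = 47.
The 3rd smallest replicate is 56.2; the 47th is 68.9.

(56.2, 68.9)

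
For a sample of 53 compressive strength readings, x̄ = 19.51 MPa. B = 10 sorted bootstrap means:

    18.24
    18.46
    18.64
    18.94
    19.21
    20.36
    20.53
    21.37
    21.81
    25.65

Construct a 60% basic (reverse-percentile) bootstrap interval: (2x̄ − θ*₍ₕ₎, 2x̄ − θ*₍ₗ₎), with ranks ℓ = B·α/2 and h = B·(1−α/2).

Percentile endpoints at ranks 2 and 8: θ*₍2₎ = 18.46, θ*₍8₎ = 21.37.
Basic interval reflects these around x̄:
  lower = 2 × 19.51 − 21.37 = 17.65
  upper = 2 × 19.51 − 18.46 = 20.56

(17.65, 20.56)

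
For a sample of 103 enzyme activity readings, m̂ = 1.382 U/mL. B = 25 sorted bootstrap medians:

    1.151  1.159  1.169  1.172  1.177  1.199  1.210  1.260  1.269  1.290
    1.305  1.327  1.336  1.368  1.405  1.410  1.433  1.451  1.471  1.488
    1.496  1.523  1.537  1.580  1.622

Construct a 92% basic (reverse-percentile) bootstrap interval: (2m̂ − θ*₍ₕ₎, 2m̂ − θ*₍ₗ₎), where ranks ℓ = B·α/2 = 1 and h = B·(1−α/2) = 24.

(1.184, 1.613)

Percentile endpoints at ranks 1 and 24: θ*₍1₎ = 1.151, θ*₍24₎ = 1.580.
Basic interval reflects these around m̂:
  lower = 2 × 1.382 − 1.580 = 1.184
  upper = 2 × 1.382 − 1.151 = 1.613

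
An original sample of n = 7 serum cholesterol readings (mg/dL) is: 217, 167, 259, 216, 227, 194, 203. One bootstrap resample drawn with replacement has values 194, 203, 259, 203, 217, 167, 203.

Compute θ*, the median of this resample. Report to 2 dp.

θ* = 203.00

Sorted: 167, 194, 203, 203, 203, 217, 259
Median = middle value = 203.00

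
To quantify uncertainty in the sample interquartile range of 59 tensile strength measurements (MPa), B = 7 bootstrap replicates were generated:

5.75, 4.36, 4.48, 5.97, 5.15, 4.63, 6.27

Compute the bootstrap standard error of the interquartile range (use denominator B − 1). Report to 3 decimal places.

SE* = 0.773

Bootstrap SE is the standard deviation of the 7 replicate interquartile ranges.
Mean of replicates: (5.75 + 4.36 + 4.48 + 5.97 + 5.15 + 4.63 + 6.27) / 7 = 36.6100 / 7 = 5.2300
Sum of squared deviations: (+0.5200)² + (−0.8700)² + (−0.7500)² + (+0.7400)² + (−0.0800)² + (−0.6000)² + (+1.0400)² = 3.5854
Variance = 3.5854 / 6 = 0.5976
SE* = √0.5976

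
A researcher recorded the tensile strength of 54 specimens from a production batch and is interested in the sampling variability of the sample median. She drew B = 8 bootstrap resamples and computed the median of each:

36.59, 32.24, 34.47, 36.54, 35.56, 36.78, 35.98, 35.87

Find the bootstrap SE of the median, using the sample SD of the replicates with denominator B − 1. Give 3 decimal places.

Bootstrap SE is the standard deviation of the 8 replicate medians.
Mean of replicates: (36.59 + 32.24 + 34.47 + 36.54 + 35.56 + 36.78 + 35.98 + 35.87) / 8 = 284.0300 / 8 = 35.5037
Sum of squared deviations: (+1.0863)² + (−3.2637)² + (−1.0337)² + (+1.0363)² + (+0.0563)² + (+1.2763)² + (+0.4763)² + (+0.3663)² = 15.9674
Variance = 15.9674 / 7 = 2.2811
SE* = √2.2811

SE* = 1.510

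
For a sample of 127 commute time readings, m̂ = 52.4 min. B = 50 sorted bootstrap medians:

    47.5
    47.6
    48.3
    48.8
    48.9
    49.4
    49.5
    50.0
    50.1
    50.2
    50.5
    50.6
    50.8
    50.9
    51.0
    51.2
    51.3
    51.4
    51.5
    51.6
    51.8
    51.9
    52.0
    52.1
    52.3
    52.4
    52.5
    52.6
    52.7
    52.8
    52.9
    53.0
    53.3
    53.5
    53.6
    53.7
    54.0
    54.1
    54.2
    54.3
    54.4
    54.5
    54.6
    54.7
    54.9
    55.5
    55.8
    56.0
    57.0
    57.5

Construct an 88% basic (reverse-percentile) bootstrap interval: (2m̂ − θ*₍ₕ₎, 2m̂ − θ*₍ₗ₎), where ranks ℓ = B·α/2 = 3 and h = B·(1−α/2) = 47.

Percentile endpoints at ranks 3 and 47: θ*₍3₎ = 48.3, θ*₍47₎ = 55.8.
Basic interval reflects these around m̂:
  lower = 2 × 52.4 − 55.8 = 49.0
  upper = 2 × 52.4 − 48.3 = 56.5

(49.0, 56.5)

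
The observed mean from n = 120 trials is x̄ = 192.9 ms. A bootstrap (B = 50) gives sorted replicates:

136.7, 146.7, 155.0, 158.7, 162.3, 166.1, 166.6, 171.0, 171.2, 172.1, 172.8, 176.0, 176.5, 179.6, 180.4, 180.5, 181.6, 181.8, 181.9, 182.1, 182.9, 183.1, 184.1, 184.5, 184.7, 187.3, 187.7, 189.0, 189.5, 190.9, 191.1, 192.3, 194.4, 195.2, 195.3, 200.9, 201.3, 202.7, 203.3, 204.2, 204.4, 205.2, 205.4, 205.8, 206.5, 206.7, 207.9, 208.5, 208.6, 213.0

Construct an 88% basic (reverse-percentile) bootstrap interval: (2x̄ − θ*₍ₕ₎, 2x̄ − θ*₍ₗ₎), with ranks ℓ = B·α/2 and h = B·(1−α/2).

(177.9, 230.8)

Percentile endpoints at ranks 3 and 47: θ*₍3₎ = 155.0, θ*₍47₎ = 207.9.
Basic interval reflects these around x̄:
  lower = 2 × 192.9 − 207.9 = 177.9
  upper = 2 × 192.9 − 155.0 = 230.8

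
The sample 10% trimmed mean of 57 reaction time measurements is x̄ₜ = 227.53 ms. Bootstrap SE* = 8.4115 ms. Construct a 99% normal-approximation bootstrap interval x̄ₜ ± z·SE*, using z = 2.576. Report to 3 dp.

Margin = 2.576 × 8.4115 = 21.6680
Interval: 227.53 ± 21.6680

(205.862, 249.198)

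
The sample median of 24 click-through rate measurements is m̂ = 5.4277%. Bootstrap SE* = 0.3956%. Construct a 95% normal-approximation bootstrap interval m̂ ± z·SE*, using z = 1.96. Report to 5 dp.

Margin = 1.96 × 0.3956 = 0.775376
Interval: 5.4277 ± 0.775376

(4.65232, 6.20308)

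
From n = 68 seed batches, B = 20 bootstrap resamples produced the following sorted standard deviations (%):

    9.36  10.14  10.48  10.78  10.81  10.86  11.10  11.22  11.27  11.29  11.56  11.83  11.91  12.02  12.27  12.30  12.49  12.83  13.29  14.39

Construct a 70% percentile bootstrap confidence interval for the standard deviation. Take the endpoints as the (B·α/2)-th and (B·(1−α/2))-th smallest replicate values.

α = 0.30; lower rank = 20 × 0.150 = 3; upper rank = 20 × 0.850 = 17.
The 3rd smallest replicate is 10.48; the 17th is 12.49.

(10.48, 12.49)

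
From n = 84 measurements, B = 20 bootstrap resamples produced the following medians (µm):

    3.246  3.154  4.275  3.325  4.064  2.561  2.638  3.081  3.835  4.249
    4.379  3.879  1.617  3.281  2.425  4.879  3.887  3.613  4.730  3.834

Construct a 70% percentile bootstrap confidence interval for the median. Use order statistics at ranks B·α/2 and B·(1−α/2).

(2.561, 4.275)

Sorted replicates: 1.617, 2.425, 2.561, 2.638, 3.081, 3.154, 3.246, 3.281, 3.325, 3.613, 3.834, 3.835, 3.879, 3.887, 4.064, 4.249, 4.275, 4.379, 4.730, 4.879
α = 0.30; lower rank = 20 × 0.150 = 3; upper rank = 20 × 0.850 = 17.
The 3rd smallest replicate is 2.561; the 17th is 4.275.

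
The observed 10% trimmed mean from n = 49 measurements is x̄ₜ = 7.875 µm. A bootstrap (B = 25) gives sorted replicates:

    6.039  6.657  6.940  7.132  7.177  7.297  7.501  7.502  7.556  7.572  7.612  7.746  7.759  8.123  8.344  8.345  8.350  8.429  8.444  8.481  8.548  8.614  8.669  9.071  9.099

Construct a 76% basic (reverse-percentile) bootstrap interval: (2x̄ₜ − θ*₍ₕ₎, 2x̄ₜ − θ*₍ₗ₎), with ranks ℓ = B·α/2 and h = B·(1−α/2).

Percentile endpoints at ranks 3 and 22: θ*₍3₎ = 6.940, θ*₍22₎ = 8.614.
Basic interval reflects these around x̄ₜ:
  lower = 2 × 7.875 − 8.614 = 7.136
  upper = 2 × 7.875 − 6.940 = 8.810

(7.136, 8.810)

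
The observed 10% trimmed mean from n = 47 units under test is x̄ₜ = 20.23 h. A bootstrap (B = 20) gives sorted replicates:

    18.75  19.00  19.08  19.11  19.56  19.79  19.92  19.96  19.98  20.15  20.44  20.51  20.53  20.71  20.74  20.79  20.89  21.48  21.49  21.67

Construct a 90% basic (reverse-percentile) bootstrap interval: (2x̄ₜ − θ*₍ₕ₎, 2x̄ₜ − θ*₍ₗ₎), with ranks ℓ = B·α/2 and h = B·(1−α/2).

Percentile endpoints at ranks 1 and 19: θ*₍1₎ = 18.75, θ*₍19₎ = 21.49.
Basic interval reflects these around x̄ₜ:
  lower = 2 × 20.23 − 21.49 = 18.97
  upper = 2 × 20.23 − 18.75 = 21.71

(18.97, 21.71)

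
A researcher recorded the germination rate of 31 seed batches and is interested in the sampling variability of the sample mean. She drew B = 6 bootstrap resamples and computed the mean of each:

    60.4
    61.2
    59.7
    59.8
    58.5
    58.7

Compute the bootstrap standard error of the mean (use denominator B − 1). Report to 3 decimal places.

SE* = 1.019

Bootstrap SE is the standard deviation of the 6 replicate means.
Mean of replicates: (60.4 + 61.2 + 59.7 + 59.8 + 58.5 + 58.7) / 6 = 358.3000 / 6 = 59.7167
Sum of squared deviations: (+0.6833)² + (+1.4833)² + (−0.0167)² + (+0.0833)² + (−1.2167)² + (−1.0167)² = 5.1883
Variance = 5.1883 / 5 = 1.0377
SE* = √1.0377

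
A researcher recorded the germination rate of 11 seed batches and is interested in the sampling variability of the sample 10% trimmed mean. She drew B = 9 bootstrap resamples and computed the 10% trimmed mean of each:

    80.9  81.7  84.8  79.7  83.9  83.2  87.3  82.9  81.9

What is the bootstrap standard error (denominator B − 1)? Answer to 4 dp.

SE* = 2.2565

Bootstrap SE is the standard deviation of the 9 replicate 10% trimmed means.
Mean of replicates: (80.9 + 81.7 + 84.8 + 79.7 + 83.9 + 83.2 + 87.3 + 82.9 + 81.9) / 9 = 746.30000 / 9 = 82.92222
Sum of squared deviations: (−2.02222)² + (−1.22222)² + (+1.87778)² + (−3.22222)² + (+0.97778)² + (+0.27778)² + (+4.37778)² + (−0.02222)² + (−1.02222)² = 40.73556
Variance = 40.73556 / 8 = 5.09194
SE* = √5.09194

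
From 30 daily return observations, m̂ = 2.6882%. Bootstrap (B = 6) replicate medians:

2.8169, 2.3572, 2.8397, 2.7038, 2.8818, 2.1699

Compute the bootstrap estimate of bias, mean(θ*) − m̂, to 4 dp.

bias = −0.0600

mean(θ*) = (2.8169 + 2.3572 + 2.8397 + 2.7038 + 2.8818 + 2.1699) / 6 = 2.62822
bias = 2.62822 − 2.6882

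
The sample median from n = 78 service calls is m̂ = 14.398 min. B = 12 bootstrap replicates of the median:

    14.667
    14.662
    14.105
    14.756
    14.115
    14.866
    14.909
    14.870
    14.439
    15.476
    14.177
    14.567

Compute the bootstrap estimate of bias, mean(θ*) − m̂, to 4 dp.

mean(θ*) = (14.667 + 14.662 + 14.105 + 14.756 + 14.115 + 14.866 + 14.909 + 14.870 + 14.439 + 15.476 + 14.177 + 14.567) / 12 = 14.63408
bias = 14.63408 − 14.398

bias = +0.2361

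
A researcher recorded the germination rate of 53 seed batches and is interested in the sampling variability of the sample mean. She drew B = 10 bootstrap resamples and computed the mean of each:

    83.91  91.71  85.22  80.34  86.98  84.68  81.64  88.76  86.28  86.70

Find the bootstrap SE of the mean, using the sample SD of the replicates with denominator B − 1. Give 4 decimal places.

SE* = 3.3013

Bootstrap SE is the standard deviation of the 10 replicate means.
Mean of replicates: (83.91 + 91.71 + 85.22 + 80.34 + 86.98 + 84.68 + 81.64 + 88.76 + 86.28 + 86.70) / 10 = 856.22000 / 10 = 85.62200
Sum of squared deviations: (−1.71200)² + (+6.08800)² + (−0.40200)² + (−5.28200)² + (+1.35800)² + (−0.94200)² + (−3.98200)² + (+3.13800)² + (+0.65800)² + (+1.07800)² = 98.08576
Variance = 98.08576 / 9 = 10.89842
SE* = √10.89842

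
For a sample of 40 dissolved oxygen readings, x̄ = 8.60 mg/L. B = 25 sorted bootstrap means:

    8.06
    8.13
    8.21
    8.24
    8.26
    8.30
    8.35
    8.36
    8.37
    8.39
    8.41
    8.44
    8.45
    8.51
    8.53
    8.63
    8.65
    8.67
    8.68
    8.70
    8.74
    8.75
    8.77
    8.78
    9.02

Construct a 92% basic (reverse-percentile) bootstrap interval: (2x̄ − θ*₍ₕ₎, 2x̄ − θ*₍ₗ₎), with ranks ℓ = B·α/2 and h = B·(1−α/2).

Percentile endpoints at ranks 1 and 24: θ*₍1₎ = 8.06, θ*₍24₎ = 8.78.
Basic interval reflects these around x̄:
  lower = 2 × 8.60 − 8.78 = 8.42
  upper = 2 × 8.60 − 8.06 = 9.14

(8.42, 9.14)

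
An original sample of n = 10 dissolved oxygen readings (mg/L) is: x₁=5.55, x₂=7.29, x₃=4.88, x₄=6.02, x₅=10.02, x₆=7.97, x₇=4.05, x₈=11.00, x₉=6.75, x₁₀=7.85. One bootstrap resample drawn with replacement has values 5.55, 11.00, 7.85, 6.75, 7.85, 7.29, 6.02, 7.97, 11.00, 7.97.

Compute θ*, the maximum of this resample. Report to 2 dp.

θ* = 11.00

Maximum = 11.00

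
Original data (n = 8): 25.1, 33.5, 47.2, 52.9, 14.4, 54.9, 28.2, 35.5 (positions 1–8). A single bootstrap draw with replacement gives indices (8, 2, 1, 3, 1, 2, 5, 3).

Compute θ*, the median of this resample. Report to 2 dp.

θ* = 33.50

Resample values: 35.5, 33.5, 25.1, 47.2, 25.1, 33.5, 14.4, 47.2.
Sorted: 14.4, 25.1, 25.1, 33.5, 33.5, 35.5, 47.2, 47.2
Median = average of the two middle values = 33.50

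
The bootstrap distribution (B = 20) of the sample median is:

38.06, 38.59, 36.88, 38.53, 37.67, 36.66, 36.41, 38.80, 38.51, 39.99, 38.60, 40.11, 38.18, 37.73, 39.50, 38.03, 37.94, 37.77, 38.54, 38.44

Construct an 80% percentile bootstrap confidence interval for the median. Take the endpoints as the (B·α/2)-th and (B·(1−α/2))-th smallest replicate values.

(36.66, 39.50)

Sorted replicates: 36.41, 36.66, 36.88, 37.67, 37.73, 37.77, 37.94, 38.03, 38.06, 38.18, 38.44, 38.51, 38.53, 38.54, 38.59, 38.60, 38.80, 39.50, 39.99, 40.11
α = 0.20; lower rank = 20 × 0.100 = 2; upper rank = 20 × 0.900 = 18.
The 2nd smallest replicate is 36.66; the 18th is 39.50.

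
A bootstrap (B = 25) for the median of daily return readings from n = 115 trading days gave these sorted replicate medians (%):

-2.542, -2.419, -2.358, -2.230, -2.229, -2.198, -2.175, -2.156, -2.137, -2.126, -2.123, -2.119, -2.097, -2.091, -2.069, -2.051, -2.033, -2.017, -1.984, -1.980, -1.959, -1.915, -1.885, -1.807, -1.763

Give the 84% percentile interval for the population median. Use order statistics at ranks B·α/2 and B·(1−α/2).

(-2.419, -1.885)

α = 0.16; lower rank = 25 × 0.080 = 2; upper rank = 25 × 0.920 = 23.
The 2nd smallest replicate is -2.419; the 23rd is -1.885.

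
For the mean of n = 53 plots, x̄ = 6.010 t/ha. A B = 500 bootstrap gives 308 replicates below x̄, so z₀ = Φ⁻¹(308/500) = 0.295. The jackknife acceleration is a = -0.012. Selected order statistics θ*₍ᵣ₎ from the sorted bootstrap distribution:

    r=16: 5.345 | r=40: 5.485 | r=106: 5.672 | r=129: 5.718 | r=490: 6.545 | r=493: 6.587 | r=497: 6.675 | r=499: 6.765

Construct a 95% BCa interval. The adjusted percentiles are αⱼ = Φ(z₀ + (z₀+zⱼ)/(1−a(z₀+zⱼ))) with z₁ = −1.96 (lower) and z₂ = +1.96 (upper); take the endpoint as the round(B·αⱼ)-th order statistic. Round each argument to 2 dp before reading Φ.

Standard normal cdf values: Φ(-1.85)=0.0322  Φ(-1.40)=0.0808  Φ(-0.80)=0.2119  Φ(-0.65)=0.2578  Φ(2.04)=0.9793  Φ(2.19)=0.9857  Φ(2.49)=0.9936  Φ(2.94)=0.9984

Lower: z₀ + z₁ = 0.295 + (-1.960) = -1.665; 1 − a(z₀+z₁) = 1 − (-0.012)(-1.665) = 0.9800; argument = 0.295 + (-1.665)/0.9800 = -1.4039 → -1.40.
α₁ = Φ(-1.40) = 0.0808; rank = round(500 × 0.0808) = 40; θ*₍40₎ = 5.485.
Upper: z₀ + z₂ = 2.255; 1 − a(z₀+z₂) = 1.0271; argument = 2.4906 → 2.49; α₂ = 0.9936; rank = 497; θ*₍497₎ = 6.675.

(5.485, 6.675)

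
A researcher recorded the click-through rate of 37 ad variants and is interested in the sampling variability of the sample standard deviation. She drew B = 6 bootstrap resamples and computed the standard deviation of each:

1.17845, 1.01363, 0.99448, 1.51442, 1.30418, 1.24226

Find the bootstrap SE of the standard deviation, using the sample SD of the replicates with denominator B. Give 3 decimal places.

Bootstrap SE is the standard deviation of the 6 replicate standard deviations.
Mean of replicates: (1.17845 + 1.01363 + 0.99448 + 1.51442 + 1.30418 + 1.24226) / 6 = 7.247420 / 6 = 1.207903
Sum of squared deviations: (−0.029453)² + (−0.194273)² + (−0.213423)² + (+0.306517)² + (+0.096277)² + (+0.034357)² = 0.188561
Variance = 0.188561 / 6 = 0.031427
SE* = √0.031427

SE* = 0.177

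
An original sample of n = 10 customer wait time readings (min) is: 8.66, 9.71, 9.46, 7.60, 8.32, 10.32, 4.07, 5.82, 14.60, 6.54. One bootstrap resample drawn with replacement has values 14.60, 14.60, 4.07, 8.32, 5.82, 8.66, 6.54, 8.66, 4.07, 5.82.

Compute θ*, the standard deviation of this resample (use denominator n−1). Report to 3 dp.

Mean = 8.1160; sum of squared deviations = 130.4852
s² = 130.4852 / 9 = 14.4984
s = √14.4984 = 3.808

θ* = 3.808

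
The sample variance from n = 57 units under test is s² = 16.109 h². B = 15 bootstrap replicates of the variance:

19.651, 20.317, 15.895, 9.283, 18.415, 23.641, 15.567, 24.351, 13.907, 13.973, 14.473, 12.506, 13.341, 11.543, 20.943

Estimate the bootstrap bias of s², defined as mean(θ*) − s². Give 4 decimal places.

bias = +0.4114

mean(θ*) = (19.651 + 20.317 + 15.895 + 9.283 + 18.415 + 23.641 + 15.567 + 24.351 + 13.907 + 13.973 + 14.473 + 12.506 + 13.341 + 11.543 + 20.943) / 15 = 16.52040
bias = 16.52040 − 16.109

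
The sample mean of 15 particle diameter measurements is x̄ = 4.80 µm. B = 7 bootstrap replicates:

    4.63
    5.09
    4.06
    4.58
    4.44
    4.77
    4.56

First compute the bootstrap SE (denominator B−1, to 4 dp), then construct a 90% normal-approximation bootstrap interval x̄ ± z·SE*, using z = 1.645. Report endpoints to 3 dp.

Mean of replicates = 4.5900; sum of squared deviations = 0.5884; SE* = √(0.5884/6) = 0.3132
Margin = 1.645 × 0.3132 = 0.5152
Interval: 4.80 ± 0.5152

(4.285, 5.315)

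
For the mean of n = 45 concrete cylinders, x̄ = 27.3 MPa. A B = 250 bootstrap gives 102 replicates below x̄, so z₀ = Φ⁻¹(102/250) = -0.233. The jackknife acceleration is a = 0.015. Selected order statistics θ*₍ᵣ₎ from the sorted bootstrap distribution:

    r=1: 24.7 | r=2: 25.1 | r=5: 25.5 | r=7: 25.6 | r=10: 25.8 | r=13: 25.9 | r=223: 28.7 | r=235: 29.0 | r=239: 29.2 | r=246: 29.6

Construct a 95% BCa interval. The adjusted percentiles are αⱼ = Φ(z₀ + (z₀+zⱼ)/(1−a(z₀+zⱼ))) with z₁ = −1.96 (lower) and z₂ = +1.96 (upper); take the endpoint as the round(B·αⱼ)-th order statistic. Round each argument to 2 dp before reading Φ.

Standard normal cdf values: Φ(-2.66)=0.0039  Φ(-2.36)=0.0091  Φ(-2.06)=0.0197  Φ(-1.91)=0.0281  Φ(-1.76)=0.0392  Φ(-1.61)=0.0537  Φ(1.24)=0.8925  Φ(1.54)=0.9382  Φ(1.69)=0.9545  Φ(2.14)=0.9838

(25.1, 29.0)

Lower: z₀ + z₁ = -0.233 + (-1.960) = -2.193; 1 − a(z₀+z₁) = 1 − (0.015)(-2.193) = 1.0329; argument = -0.233 + (-2.193)/1.0329 = -2.3562 → -2.36.
α₁ = Φ(-2.36) = 0.0091; rank = round(250 × 0.0091) = 2; θ*₍2₎ = 25.1.
Upper: z₀ + z₂ = 1.727; 1 − a(z₀+z₂) = 0.9741; argument = 1.5399 → 1.54; α₂ = 0.9382; rank = 235; θ*₍235₎ = 29.0.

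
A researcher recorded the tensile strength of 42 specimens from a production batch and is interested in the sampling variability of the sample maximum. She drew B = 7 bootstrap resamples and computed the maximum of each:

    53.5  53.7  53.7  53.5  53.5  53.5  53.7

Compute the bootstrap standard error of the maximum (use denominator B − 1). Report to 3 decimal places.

SE* = 0.107

Bootstrap SE is the standard deviation of the 7 replicate maximums.
Mean of replicates: (53.5 + 53.7 + 53.7 + 53.5 + 53.5 + 53.5 + 53.7) / 7 = 375.1000 / 7 = 53.5857
Sum of squared deviations: (−0.0857)² + (+0.1143)² + (+0.1143)² + (−0.0857)² + (−0.0857)² + (−0.0857)² + (+0.1143)² = 0.0686
Variance = 0.0686 / 6 = 0.0114
SE* = √0.0114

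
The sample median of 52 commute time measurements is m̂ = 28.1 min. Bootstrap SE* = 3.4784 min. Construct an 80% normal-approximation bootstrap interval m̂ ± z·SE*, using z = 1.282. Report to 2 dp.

(23.64, 32.56)

Margin = 1.282 × 3.4784 = 4.459
Interval: 28.1 ± 4.459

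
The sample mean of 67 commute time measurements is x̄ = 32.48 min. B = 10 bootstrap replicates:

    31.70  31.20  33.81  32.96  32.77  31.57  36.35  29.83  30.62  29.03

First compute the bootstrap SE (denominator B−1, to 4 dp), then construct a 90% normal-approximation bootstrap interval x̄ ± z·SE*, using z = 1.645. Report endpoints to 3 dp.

(29.009, 35.951)

Mean of replicates = 31.9840; sum of squared deviations = 40.0596; SE* = √(40.0596/9) = 2.1098
Margin = 1.645 × 2.1098 = 3.4706
Interval: 32.48 ± 3.4706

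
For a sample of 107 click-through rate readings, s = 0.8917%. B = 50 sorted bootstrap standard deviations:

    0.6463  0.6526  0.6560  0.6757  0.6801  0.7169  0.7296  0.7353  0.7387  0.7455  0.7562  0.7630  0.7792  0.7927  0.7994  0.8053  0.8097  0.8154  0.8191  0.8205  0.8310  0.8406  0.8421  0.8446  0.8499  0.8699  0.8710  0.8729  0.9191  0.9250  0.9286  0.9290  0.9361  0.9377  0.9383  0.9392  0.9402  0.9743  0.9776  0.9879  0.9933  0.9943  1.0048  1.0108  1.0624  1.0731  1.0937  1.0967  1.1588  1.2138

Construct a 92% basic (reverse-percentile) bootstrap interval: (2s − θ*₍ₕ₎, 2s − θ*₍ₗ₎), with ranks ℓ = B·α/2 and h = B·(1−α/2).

(0.6867, 1.1308)

Percentile endpoints at ranks 2 and 48: θ*₍2₎ = 0.6526, θ*₍48₎ = 1.0967.
Basic interval reflects these around s:
  lower = 2 × 0.8917 − 1.0967 = 0.6867
  upper = 2 × 0.8917 − 0.6526 = 1.1308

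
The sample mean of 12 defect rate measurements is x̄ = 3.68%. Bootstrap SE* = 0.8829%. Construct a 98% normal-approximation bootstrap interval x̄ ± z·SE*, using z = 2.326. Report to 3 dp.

(1.626, 5.734)

Margin = 2.326 × 0.8829 = 2.0536
Interval: 3.68 ± 2.0536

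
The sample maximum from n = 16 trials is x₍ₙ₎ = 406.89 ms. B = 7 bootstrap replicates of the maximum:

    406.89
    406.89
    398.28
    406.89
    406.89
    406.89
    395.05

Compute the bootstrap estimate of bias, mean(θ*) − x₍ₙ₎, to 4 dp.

mean(θ*) = (406.89 + 406.89 + 398.28 + 406.89 + 406.89 + 406.89 + 395.05) / 7 = 403.96857
bias = 403.96857 − 406.89

bias = −2.9214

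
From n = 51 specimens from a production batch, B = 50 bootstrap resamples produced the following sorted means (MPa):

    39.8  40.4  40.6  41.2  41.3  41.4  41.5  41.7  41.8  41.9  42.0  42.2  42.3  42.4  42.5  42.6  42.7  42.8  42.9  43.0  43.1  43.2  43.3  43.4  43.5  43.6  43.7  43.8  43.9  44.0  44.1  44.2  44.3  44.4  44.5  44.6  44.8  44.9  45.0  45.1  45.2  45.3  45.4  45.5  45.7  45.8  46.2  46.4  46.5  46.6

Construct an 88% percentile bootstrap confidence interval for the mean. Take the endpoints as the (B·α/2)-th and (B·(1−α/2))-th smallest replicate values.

(40.6, 46.2)

α = 0.12; lower rank = 50 × 0.060 = 3; upper rank = 50 × 0.940 = 47.
The 3rd smallest replicate is 40.6; the 47th is 46.2.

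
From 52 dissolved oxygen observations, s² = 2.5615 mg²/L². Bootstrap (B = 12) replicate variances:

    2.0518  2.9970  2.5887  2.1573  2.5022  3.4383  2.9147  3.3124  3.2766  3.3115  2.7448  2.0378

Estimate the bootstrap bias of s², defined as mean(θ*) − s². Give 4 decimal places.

bias = +0.2163

mean(θ*) = (2.0518 + 2.9970 + 2.5887 + 2.1573 + 2.5022 + 3.4383 + 2.9147 + 3.3124 + 3.2766 + 3.3115 + 2.7448 + 2.0378) / 12 = 2.77776
bias = 2.77776 − 2.5615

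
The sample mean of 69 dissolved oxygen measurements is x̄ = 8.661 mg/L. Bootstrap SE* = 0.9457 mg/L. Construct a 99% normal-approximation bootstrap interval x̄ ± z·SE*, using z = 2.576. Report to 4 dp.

Margin = 2.576 × 0.9457 = 2.43612
Interval: 8.661 ± 2.43612

(6.2249, 11.0971)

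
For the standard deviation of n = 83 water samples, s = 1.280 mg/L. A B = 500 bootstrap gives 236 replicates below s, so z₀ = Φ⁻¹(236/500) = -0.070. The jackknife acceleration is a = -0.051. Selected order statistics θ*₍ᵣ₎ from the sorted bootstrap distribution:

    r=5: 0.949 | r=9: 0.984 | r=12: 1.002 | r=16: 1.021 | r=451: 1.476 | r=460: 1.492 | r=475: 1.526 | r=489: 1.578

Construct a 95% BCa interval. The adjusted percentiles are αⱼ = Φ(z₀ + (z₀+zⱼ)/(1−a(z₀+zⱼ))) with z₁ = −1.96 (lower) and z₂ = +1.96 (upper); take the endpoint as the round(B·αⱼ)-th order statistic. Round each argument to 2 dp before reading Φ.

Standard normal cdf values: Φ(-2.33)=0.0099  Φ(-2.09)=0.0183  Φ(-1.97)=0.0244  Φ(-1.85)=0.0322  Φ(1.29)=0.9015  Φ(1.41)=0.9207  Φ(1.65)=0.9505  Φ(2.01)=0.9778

Lower: z₀ + z₁ = -0.070 + (-1.960) = -2.030; 1 − a(z₀+z₁) = 1 − (-0.051)(-2.030) = 0.8965; argument = -0.070 + (-2.030)/0.8965 = -2.3344 → -2.33.
α₁ = Φ(-2.33) = 0.0099; rank = round(500 × 0.0099) = 5; θ*₍5₎ = 0.949.
Upper: z₀ + z₂ = 1.890; 1 − a(z₀+z₂) = 1.0964; argument = 1.6538 → 1.65; α₂ = 0.9505; rank = 475; θ*₍475₎ = 1.526.

(0.949, 1.526)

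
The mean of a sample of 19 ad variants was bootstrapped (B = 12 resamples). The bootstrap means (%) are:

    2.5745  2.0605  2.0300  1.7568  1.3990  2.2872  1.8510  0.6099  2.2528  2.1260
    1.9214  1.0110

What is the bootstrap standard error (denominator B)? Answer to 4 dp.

Bootstrap SE is the standard deviation of the 12 replicate means.
Mean of replicates: (2.5745 + 2.0605 + 2.0300 + 1.7568 + 1.3990 + 2.2872 + 1.8510 + 0.6099 + 2.2528 + 2.1260 + 1.9214 + 1.0110) / 12 = 21.88010 / 12 = 1.82334
Sum of squared deviations: (+0.75116)² + (+0.23716)² + (+0.20666)² + (−0.06654)² + (−0.42434)² + (+0.46386)² + (+0.02766)² + (−1.21344)² + (+0.42946)² + (+0.30266)² + (+0.09806)² + (−0.81234)² = 3.48161
Variance = 3.48161 / 12 = 0.29013
SE* = √0.29013

SE* = 0.5386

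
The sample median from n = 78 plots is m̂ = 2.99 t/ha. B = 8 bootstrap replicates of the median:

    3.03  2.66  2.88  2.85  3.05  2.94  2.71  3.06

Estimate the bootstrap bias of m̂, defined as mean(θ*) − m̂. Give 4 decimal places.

mean(θ*) = (3.03 + 2.66 + 2.88 + 2.85 + 3.05 + 2.94 + 2.71 + 3.06) / 8 = 2.89750
bias = 2.89750 − 2.99

bias = −0.0925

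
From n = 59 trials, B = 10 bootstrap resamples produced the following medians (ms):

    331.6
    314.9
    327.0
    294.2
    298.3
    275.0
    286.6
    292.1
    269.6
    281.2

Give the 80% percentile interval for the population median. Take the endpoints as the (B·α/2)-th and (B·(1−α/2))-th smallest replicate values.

(269.6, 327.0)

Sorted replicates: 269.6, 275.0, 281.2, 286.6, 292.1, 294.2, 298.3, 314.9, 327.0, 331.6
α = 0.20; lower rank = 10 × 0.100 = 1; upper rank = 10 × 0.900 = 9.
The 1st smallest replicate is 269.6; the 9th is 327.0.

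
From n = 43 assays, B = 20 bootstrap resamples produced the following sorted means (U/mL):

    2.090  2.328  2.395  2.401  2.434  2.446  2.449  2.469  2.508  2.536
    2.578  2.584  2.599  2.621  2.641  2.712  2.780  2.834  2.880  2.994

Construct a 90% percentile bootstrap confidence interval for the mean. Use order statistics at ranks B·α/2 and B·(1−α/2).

(2.090, 2.880)

α = 0.10; lower rank = 20 × 0.050 = 1; upper rank = 20 × 0.950 = 19.
The 1st smallest replicate is 2.090; the 19th is 2.880.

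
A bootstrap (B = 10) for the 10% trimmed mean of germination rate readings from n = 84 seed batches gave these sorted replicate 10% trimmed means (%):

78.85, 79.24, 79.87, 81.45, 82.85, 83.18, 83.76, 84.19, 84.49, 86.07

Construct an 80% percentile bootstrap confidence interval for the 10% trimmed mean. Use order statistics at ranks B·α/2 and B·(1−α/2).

(78.85, 84.49)

α = 0.20; lower rank = 10 × 0.100 = 1; upper rank = 10 × 0.900 = 9.
The 1st smallest replicate is 78.85; the 9th is 84.49.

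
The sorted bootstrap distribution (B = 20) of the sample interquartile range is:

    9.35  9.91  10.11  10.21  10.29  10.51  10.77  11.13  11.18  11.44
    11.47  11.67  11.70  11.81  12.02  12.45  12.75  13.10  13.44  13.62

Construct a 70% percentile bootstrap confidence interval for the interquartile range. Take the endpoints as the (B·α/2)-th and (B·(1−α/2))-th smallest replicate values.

(10.11, 12.75)

α = 0.30; lower rank = 20 × 0.150 = 3; upper rank = 20 × 0.850 = 17.
The 3rd smallest replicate is 10.11; the 17th is 12.75.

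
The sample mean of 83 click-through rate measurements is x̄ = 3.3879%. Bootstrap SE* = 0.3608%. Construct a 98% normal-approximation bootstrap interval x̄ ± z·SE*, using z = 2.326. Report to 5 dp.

Margin = 2.326 × 0.3608 = 0.839221
Interval: 3.3879 ± 0.839221

(2.54868, 4.22712)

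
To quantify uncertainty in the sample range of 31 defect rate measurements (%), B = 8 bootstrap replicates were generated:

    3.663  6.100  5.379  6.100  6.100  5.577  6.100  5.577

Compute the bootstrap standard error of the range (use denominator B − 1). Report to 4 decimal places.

SE* = 0.8278

Bootstrap SE is the standard deviation of the 8 replicate ranges.
Mean of replicates: (3.663 + 6.100 + 5.379 + 6.100 + 6.100 + 5.577 + 6.100 + 5.577) / 8 = 44.59600 / 8 = 5.57450
Sum of squared deviations: (−1.91150)² + (+0.52550)² + (−0.19550)² + (+0.52550)² + (+0.52550)² + (+0.00250)² + (+0.52550)² + (+0.00250)² = 4.79667
Variance = 4.79667 / 7 = 0.68524
SE* = √0.68524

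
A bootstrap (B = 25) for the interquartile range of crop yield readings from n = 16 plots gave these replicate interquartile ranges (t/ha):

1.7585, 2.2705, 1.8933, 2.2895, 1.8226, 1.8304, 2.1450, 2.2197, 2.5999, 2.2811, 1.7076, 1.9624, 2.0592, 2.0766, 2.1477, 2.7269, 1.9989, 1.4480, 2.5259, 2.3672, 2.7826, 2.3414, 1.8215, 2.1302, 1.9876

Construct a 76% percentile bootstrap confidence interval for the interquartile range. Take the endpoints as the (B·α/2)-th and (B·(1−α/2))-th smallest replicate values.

(1.7585, 2.5259)

Sorted replicates: 1.4480, 1.7076, 1.7585, 1.8215, 1.8226, 1.8304, 1.8933, 1.9624, 1.9876, 1.9989, 2.0592, 2.0766, 2.1302, 2.1450, 2.1477, 2.2197, 2.2705, 2.2811, 2.2895, 2.3414, 2.3672, 2.5259, 2.5999, 2.7269, 2.7826
α = 0.24; lower rank = 25 × 0.120 = 3; upper rank = 25 × 0.880 = 22.
The 3rd smallest replicate is 1.7585; the 22nd is 2.5259.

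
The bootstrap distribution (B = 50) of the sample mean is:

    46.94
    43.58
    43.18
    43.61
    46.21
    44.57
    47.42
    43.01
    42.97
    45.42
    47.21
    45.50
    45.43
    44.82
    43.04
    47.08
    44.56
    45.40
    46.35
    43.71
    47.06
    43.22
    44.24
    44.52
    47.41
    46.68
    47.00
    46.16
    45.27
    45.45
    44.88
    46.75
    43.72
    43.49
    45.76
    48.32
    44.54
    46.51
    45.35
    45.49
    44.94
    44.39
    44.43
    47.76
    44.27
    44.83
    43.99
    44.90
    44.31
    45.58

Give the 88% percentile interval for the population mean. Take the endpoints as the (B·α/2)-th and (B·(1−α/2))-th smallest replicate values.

Sorted replicates: 42.97, 43.01, 43.04, 43.18, 43.22, 43.49, 43.58, 43.61, 43.71, 43.72, 43.99, 44.24, 44.27, 44.31, 44.39, 44.43, 44.52, 44.54, 44.56, 44.57, 44.82, 44.83, 44.88, 44.90, 44.94, 45.27, 45.35, 45.40, 45.42, 45.43, 45.45, 45.49, 45.50, 45.58, 45.76, 46.16, 46.21, 46.35, 46.51, 46.68, 46.75, 46.94, 47.00, 47.06, 47.08, 47.21, 47.41, 47.42, 47.76, 48.32
α = 0.12; lower rank = 50 × 0.060 = 3; upper rank = 50 × 0.940 = 47.
The 3rd smallest replicate is 43.04; the 47th is 47.41.

(43.04, 47.41)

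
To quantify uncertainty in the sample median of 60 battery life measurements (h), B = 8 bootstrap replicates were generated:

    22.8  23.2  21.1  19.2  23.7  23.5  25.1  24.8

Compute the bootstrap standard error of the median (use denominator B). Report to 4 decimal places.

Bootstrap SE is the standard deviation of the 8 replicate medians.
Mean of replicates: (22.8 + 23.2 + 21.1 + 19.2 + 23.7 + 23.5 + 25.1 + 24.8) / 8 = 183.40000 / 8 = 22.92500
Sum of squared deviations: (−0.12500)² + (+0.27500)² + (−1.82500)² + (−3.72500)² + (+0.77500)² + (+0.57500)² + (+2.17500)² + (+1.87500)² = 26.47500
Variance = 26.47500 / 8 = 3.30938
SE* = √3.30938

SE* = 1.8192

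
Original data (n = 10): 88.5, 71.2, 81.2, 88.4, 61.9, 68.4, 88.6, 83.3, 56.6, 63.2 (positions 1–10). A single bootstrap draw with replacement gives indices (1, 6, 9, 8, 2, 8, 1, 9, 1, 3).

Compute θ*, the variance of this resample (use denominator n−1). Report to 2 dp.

Resample values: 88.5, 68.4, 56.6, 83.3, 71.2, 83.3, 88.5, 56.6, 88.5, 81.2.
Mean = 76.6100; sum of squared deviations = 1432.1690
s² = 1432.1690 / 9 = 159.1299

θ* = 159.13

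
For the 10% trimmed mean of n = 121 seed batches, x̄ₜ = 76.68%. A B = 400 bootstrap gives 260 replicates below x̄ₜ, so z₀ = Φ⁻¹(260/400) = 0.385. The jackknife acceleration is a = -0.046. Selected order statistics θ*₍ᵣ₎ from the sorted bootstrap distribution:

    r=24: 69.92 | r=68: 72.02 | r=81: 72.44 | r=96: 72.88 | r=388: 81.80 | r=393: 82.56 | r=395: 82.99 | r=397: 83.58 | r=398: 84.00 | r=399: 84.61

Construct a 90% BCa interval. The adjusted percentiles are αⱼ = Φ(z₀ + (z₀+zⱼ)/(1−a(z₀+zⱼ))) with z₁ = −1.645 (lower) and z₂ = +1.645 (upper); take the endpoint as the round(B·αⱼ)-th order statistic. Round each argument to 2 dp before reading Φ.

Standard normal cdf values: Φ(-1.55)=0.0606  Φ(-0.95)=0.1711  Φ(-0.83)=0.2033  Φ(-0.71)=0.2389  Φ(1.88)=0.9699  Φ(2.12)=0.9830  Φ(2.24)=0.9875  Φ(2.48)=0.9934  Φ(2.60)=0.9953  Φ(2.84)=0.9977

(72.02, 82.99)

Lower: z₀ + z₁ = 0.385 + (-1.645) = -1.260; 1 − a(z₀+z₁) = 1 − (-0.046)(-1.260) = 0.9420; argument = 0.385 + (-1.260)/0.9420 = -0.9525 → -0.95.
α₁ = Φ(-0.95) = 0.1711; rank = round(400 × 0.1711) = 68; θ*₍68₎ = 72.02.
Upper: z₀ + z₂ = 2.030; 1 − a(z₀+z₂) = 1.0934; argument = 2.2416 → 2.24; α₂ = 0.9875; rank = 395; θ*₍395₎ = 82.99.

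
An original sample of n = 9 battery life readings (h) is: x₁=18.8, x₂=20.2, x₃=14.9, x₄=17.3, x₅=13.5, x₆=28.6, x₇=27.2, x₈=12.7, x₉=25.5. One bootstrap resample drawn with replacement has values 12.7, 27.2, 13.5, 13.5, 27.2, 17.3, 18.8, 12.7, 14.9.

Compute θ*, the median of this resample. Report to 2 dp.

Sorted: 12.7, 12.7, 13.5, 13.5, 14.9, 17.3, 18.8, 27.2, 27.2
Median = middle value = 14.90

θ* = 14.90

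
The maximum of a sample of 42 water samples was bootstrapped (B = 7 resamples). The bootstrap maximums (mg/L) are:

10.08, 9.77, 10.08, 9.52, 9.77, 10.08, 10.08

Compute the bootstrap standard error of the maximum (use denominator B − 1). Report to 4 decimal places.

Bootstrap SE is the standard deviation of the 7 replicate maximums.
Mean of replicates: (10.08 + 9.77 + 10.08 + 9.52 + 9.77 + 10.08 + 10.08) / 7 = 69.38000 / 7 = 9.91143
Sum of squared deviations: (+0.16857)² + (−0.14143)² + (+0.16857)² + (−0.39143)² + (−0.14143)² + (+0.16857)² + (+0.16857)² = 0.30689
Variance = 0.30689 / 6 = 0.05115
SE* = √0.05115

SE* = 0.2262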